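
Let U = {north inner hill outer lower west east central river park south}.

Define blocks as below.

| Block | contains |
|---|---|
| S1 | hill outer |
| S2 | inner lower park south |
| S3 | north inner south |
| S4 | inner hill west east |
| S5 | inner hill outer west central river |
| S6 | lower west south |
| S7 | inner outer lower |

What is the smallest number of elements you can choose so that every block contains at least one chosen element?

Take H = {inner, hill, lower}. Each listed block contains at least one of these, so H is a hitting set of size 3.
No choice of 2 elements meets every block, so 3 is the minimum.

3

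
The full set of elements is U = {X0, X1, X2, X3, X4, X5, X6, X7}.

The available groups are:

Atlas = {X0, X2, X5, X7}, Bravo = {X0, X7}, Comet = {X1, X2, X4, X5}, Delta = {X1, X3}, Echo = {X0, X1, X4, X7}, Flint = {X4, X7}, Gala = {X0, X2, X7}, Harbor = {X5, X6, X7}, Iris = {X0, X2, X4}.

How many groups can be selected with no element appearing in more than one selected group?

Delta, Harbor, Iris are pairwise disjoint (Delta={X1,X3}; Harbor={X5,X6,X7}; Iris={X0,X2,X4}).
Every remaining group overlaps one of these, and no 4 of the listed groups are pairwise disjoint, so 3 is the maximum.

3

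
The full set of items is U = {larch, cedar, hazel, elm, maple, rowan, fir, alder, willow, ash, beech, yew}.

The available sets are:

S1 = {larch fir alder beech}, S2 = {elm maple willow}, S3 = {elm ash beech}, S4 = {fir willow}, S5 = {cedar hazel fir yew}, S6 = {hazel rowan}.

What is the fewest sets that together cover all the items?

5

Take {S1, S2, S3, S5, S6}. Their union is {larch, cedar, hazel, elm, maple, rowan, fir, alder, willow, ash, beech, yew}, which is all 12 items.
No 4 of the 6 sets cover everything (all 15 combinations miss at least one item), so 5 is optimal.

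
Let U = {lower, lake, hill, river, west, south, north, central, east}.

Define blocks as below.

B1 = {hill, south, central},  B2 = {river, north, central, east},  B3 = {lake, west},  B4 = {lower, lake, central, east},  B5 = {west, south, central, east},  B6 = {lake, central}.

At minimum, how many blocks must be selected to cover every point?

B1, B2, B4, and B5 cover everything between them: the union {lower, lake, hill, river, west, south, north, central, east} is all of U.
Only B4 contains lower, so B4 is forced; the remaining 5 points need at least 3 more blocks (each remaining block adds at most 2) — so at least 4 blocks are needed, and 4 is optimal.

4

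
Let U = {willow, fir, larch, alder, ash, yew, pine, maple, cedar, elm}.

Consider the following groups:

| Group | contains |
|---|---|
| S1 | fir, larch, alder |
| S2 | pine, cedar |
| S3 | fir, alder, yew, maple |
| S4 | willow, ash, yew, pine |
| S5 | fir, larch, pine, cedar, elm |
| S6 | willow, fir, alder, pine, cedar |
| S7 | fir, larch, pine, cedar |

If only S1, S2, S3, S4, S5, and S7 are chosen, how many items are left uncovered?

Union of S1, S2, S3, S4, S5, S7 = {willow, fir, larch, alder, ash, yew, pine, maple, cedar, elm} — that's every item, so 0 are uncovered.

0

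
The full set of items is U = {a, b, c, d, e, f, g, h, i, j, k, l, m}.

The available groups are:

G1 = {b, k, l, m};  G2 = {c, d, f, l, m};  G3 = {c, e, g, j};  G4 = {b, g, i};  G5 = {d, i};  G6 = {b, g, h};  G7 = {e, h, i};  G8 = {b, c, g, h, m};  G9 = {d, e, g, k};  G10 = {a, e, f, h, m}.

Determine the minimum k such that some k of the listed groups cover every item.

4

Take {G1, G3, G5, G10}. Their union is {a, b, c, d, e, f, g, h, i, j, k, l, m}, which is all 13 items.
Only G10 contains a, so G10 is forced; the remaining 8 items need at least 3 more groups (each remaining group adds at most 3) — so at least 4 groups are needed, and 4 is optimal.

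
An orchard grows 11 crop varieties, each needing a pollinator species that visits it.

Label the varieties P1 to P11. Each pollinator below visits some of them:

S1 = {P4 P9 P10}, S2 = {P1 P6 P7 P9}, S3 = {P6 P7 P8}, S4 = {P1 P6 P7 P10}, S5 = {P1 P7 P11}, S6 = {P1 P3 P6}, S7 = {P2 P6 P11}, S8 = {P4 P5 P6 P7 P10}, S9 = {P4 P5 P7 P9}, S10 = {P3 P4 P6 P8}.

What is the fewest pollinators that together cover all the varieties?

4

Take {S4, S7, S9, S10}. Their union is {P1, P2, P3, P4, P5, P6, P7, P8, P9, P10, P11}, which is all 11 varieties.
No 3 of the 10 pollinators cover everything (all 120 combinations miss at least one variety), so 4 is optimal.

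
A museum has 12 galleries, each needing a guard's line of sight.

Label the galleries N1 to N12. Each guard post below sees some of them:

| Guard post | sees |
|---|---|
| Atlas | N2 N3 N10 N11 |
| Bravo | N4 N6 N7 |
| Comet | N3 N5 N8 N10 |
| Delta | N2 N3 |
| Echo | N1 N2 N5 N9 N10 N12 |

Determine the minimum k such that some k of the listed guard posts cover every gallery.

Take {Atlas, Bravo, Comet, Echo}. Their union is {N1, N2, N3, N4, N5, N6, N7, N8, N9, N10, N11, N12}, which is all 12 galleries.
No 3 of the 5 guard posts cover everything (all 10 combinations miss at least one gallery), so 4 is optimal.

4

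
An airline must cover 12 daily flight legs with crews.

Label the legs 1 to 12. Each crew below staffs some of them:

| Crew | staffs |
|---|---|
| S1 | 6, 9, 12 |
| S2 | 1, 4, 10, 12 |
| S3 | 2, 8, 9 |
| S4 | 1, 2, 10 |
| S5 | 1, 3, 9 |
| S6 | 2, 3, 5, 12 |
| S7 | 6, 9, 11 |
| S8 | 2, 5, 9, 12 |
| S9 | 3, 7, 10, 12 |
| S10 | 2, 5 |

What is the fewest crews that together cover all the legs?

Take {S2, S3, S6, S7, S9}. Their union is {1, 2, 3, 4, 5, 6, 7, 8, 9, 10, 11, 12}, which is all 12 legs.
No 4 of the 10 crews cover everything (all 210 combinations miss at least one leg), so 5 is optimal.

5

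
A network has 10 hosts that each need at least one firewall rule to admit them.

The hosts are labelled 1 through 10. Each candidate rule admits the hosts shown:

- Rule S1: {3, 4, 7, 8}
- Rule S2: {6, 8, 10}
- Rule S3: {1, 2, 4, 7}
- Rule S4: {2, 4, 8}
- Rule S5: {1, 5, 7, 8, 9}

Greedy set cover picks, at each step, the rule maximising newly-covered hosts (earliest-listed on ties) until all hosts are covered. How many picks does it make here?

Greedy: pick S5 (covers 5 new) → pick S1 (covers 2 new) → pick S2 (covers 2 new) → pick S3 (covers 1 new). Total picks: 4.

4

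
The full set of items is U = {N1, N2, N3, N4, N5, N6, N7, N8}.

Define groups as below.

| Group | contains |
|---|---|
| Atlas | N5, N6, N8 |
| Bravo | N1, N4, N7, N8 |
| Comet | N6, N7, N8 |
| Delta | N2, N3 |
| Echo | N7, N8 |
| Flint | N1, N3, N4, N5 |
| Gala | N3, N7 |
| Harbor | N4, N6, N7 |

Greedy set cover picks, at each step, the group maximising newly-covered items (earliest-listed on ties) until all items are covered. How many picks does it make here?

3

Greedy: pick Bravo (covers 4 new) → pick Atlas (covers 2 new) → pick Delta (covers 2 new). Total picks: 3.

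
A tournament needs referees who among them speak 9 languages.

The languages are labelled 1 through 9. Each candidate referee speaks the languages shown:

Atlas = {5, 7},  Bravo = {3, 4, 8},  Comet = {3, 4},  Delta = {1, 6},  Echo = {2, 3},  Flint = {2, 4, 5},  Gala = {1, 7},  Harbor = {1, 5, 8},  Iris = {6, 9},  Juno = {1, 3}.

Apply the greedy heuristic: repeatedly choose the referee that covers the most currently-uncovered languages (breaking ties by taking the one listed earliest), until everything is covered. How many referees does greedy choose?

5

Greedy: pick Bravo (covers 3 new) → pick Atlas (covers 2 new) → pick Delta (covers 2 new) → pick Echo (covers 1 new) → pick Iris (covers 1 new). Total picks: 5.
(The true minimum cover uses only 4 referees, so greedy is not optimal here.)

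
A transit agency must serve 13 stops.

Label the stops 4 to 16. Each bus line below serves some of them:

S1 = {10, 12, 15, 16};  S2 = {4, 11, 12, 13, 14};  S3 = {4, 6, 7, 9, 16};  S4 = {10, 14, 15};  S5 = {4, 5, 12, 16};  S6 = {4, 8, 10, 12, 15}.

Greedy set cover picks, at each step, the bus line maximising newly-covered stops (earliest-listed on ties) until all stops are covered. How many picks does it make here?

Greedy: pick S2 (covers 5 new) → pick S3 (covers 4 new) → pick S6 (covers 3 new) → pick S5 (covers 1 new). Total picks: 4.

4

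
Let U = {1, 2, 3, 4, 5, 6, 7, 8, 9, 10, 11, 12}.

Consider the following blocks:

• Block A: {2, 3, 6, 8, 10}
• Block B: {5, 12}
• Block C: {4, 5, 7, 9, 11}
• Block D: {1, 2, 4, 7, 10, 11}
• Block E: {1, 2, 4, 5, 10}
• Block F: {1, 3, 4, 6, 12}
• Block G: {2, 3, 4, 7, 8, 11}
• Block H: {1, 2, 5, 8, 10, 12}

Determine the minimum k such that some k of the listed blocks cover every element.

3

Take {C, F, H}. Their union is {1, 2, 3, 4, 5, 6, 7, 8, 9, 10, 11, 12}, which is all 12 elements.
Only C contains 9, so C is forced; the remaining 7 elements need at least 2 more blocks (each remaining block adds at most 5) — so at least 3 blocks are needed, and 3 is optimal.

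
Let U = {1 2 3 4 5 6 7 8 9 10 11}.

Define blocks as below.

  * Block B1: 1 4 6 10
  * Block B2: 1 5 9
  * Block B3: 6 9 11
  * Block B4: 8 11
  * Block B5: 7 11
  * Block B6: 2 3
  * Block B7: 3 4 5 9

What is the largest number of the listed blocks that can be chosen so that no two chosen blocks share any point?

3

B1, B4, B6 are pairwise disjoint (B1={1,4,6,10}; B4={8,11}; B6={2,3}).
Every remaining block overlaps one of these, and no 4 of the listed blocks are pairwise disjoint, so 3 is the maximum.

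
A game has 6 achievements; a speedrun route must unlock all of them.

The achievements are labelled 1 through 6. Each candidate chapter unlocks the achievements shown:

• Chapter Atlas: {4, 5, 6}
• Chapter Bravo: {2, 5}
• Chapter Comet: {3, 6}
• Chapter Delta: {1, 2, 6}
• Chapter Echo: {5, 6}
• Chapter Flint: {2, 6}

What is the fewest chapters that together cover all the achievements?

Atlas and Comet and Delta together: Atlas ∪ Comet ∪ Delta = {1, 2, 3, 4, 5, 6} — every achievement is covered.
Only Delta contains 1, so Delta is forced; the remaining 3 achievements need at least 2 more chapters (each remaining chapter adds at most 2) — so at least 3 chapters are needed, and 3 is optimal.

3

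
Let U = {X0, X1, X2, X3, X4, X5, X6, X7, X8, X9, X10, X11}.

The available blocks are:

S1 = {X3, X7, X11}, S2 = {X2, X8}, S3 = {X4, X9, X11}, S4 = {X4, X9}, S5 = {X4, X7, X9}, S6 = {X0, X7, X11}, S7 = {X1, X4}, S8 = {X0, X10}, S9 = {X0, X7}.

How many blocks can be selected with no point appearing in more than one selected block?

4

S1, S2, S4, S8 are pairwise disjoint (S1={X3,X7,X11}; S2={X2,X8}; S4={X4,X9}; S8={X0,X10}).
Every remaining block overlaps one of these, and no 5 of the listed blocks are pairwise disjoint, so 4 is the maximum.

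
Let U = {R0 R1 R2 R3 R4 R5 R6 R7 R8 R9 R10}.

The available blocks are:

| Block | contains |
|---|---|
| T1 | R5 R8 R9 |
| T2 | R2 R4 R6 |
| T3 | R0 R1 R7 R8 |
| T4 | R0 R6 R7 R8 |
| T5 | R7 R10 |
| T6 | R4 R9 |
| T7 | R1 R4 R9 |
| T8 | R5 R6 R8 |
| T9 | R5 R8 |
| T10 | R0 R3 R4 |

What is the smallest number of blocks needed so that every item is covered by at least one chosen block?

Take {T1, T2, T3, T5, T10}. Their union is {R0, R1, R2, R3, R4, R5, R6, R7, R8, R9, R10}, which is all 11 items.
No 4 of the 10 blocks cover everything (all 210 combinations miss at least one item), so 5 is optimal.

5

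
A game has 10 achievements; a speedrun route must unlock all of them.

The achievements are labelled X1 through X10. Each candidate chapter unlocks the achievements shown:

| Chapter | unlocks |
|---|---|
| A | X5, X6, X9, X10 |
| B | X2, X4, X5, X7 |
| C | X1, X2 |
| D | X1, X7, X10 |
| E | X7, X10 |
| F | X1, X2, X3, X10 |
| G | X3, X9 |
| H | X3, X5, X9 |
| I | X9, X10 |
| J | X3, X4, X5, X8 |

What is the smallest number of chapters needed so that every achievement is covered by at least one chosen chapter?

4

A and C and D and J together: A ∪ C ∪ D ∪ J = {X1, X2, X3, X4, X5, X6, X7, X8, X9, X10} — every achievement is covered.
No 3 of the 10 chapters cover everything (all 120 combinations miss at least one achievement), so 4 is optimal.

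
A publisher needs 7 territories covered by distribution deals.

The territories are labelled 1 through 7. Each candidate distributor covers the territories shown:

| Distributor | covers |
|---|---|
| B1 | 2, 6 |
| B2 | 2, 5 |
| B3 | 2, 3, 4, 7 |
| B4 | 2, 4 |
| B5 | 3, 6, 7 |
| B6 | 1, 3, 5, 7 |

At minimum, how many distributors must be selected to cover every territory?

3

Take {B1, B4, B6}. Their union is {1, 2, 3, 4, 5, 6, 7}, which is all 7 territories.
Only B6 contains 1, so B6 is forced; the remaining 3 territories need at least 2 more distributors (each remaining distributor adds at most 2) — so at least 3 distributors are needed, and 3 is optimal.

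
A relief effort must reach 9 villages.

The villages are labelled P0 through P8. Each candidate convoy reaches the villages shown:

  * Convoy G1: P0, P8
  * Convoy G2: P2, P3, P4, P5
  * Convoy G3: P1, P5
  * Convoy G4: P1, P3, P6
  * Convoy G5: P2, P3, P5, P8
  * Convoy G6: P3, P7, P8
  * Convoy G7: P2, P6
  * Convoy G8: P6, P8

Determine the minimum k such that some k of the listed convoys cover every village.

4

Take {G1, G2, G4, G6}. Their union is {P0, P1, P2, P3, P4, P5, P6, P7, P8}, which is all 9 villages.
Only G2 contains P4, so G2 is forced; the remaining 5 villages need at least 3 more convoys (each remaining convoy adds at most 2) — so at least 4 convoys are needed, and 4 is optimal.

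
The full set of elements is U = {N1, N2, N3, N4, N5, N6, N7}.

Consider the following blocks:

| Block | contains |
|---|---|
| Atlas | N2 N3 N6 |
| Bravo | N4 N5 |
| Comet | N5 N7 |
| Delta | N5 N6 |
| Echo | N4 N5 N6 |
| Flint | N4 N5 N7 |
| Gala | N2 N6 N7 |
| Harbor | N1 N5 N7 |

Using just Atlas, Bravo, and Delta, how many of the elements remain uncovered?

Union of Atlas, Bravo, Delta = {N2, N3, N4, N5, N6}.
Not covered: N1, N7 — 2 elements.

2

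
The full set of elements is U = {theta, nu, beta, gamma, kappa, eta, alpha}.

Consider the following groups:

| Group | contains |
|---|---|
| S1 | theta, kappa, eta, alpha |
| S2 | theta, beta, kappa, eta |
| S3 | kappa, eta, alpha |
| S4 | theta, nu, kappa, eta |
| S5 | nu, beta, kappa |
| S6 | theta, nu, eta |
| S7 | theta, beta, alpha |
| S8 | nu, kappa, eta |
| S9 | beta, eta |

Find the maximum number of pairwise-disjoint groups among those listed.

2

S7, S8 are pairwise disjoint (S7={theta,beta,alpha}; S8={nu,kappa,eta}).
Every remaining group overlaps one of these, and no 3 of the listed groups are pairwise disjoint, so 2 is the maximum.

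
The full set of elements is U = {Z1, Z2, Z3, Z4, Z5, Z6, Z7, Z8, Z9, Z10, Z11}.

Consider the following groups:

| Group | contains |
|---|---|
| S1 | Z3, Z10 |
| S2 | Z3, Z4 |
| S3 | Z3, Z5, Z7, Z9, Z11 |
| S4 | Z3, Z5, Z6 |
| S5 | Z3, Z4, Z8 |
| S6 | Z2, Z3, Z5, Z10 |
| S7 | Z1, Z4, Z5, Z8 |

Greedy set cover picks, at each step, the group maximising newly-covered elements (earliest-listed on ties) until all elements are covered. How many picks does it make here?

4

Greedy: pick S3 (covers 5 new) → pick S7 (covers 3 new) → pick S6 (covers 2 new) → pick S4 (covers 1 new). Total picks: 4.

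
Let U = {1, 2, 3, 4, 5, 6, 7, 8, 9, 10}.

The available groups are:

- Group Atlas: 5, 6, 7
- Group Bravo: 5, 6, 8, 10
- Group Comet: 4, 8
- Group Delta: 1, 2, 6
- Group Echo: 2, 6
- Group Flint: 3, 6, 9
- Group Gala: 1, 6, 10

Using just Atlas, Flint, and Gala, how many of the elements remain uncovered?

3

Union of Atlas, Flint, Gala = {1, 3, 5, 6, 7, 9, 10}.
Not covered: 2, 4, 8 — 3 elements.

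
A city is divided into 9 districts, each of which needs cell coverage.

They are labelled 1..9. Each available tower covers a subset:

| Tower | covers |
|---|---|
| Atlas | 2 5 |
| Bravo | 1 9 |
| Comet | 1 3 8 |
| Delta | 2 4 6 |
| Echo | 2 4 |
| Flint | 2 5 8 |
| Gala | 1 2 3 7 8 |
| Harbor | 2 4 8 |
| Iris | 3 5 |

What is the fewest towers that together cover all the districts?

4

Atlas and Bravo and Delta and Gala together: Atlas ∪ Bravo ∪ Delta ∪ Gala = {1, 2, 3, 4, 5, 6, 7, 8, 9} — every district is covered.
No 3 of the 9 towers cover everything (all 84 combinations miss at least one district), so 4 is optimal.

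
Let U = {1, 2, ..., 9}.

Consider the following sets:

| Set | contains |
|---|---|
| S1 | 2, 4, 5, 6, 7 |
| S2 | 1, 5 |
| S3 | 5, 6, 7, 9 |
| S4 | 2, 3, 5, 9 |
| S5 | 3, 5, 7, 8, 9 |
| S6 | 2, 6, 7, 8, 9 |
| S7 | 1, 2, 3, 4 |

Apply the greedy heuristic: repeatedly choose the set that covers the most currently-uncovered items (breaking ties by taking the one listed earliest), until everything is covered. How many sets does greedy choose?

Greedy: pick S1 (covers 5 new) → pick S5 (covers 3 new) → pick S2 (covers 1 new). Total picks: 3.

3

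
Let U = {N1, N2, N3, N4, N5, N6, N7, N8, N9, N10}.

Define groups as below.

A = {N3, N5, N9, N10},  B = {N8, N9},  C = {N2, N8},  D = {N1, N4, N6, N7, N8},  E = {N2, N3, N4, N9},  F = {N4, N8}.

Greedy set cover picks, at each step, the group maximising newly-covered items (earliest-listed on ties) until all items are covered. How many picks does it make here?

Greedy: pick D (covers 5 new) → pick A (covers 4 new) → pick C (covers 1 new). Total picks: 3.

3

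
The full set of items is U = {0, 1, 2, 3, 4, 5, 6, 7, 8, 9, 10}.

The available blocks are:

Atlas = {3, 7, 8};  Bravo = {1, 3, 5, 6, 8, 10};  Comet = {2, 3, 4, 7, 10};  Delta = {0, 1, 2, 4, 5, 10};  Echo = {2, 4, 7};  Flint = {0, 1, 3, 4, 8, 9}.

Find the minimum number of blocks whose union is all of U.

Bravo and Comet and Flint together: Bravo ∪ Comet ∪ Flint = {0, 1, 2, 3, 4, 5, 6, 7, 8, 9, 10} — every item is covered.
Only Bravo contains 6, so Bravo is forced; the remaining 5 items need at least 2 more blocks (each remaining block adds at most 3) — so at least 3 blocks are needed, and 3 is optimal.

3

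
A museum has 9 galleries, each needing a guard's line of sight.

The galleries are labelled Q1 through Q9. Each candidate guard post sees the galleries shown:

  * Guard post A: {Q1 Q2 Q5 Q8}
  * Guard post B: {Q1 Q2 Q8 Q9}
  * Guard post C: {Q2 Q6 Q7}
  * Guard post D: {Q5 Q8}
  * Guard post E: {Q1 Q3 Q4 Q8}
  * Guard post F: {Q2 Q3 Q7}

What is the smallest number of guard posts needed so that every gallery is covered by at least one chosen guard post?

B and C and D and E together: B ∪ C ∪ D ∪ E = {Q1, Q2, Q3, Q4, Q5, Q6, Q7, Q8, Q9} — every gallery is covered.
Only B contains Q9, so B is forced; the remaining 5 galleries need at least 3 more guard posts (each remaining guard post adds at most 2) — so at least 4 guard posts are needed, and 4 is optimal.

4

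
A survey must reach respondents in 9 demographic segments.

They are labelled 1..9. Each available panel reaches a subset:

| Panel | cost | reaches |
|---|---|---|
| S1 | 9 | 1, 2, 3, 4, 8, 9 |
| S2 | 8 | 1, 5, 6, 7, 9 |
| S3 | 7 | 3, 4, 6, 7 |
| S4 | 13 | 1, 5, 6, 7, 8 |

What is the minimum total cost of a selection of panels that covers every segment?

17

S1, S2 together cover every segment (S1 ∪ S2 = {1, 2, 3, 4, 5, 6, 7, 8, 9}); total cost 9 + 8 = 17.
No covering selection has total cost below 17.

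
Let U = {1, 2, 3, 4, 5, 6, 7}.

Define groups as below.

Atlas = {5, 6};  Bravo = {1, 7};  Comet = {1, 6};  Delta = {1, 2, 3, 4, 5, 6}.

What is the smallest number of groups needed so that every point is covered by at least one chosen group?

Bravo and Delta together: Bravo ∪ Delta = {1, 2, 3, 4, 5, 6, 7} — every point is covered.
No single group has all 7 points (the largest, Delta, has 6), so 2 is optimal.

2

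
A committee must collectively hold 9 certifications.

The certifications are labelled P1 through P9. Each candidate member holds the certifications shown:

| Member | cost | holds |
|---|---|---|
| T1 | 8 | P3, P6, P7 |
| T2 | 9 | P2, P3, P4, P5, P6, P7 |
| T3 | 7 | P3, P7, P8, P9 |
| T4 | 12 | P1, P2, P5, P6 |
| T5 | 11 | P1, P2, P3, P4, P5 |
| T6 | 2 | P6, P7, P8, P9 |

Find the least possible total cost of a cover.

13

T5, T6 together cover every certification (T5 ∪ T6 = {P1, P2, P3, P4, P5, P6, P7, P8, P9}); total cost 11 + 2 = 13.
No covering selection has total cost below 13.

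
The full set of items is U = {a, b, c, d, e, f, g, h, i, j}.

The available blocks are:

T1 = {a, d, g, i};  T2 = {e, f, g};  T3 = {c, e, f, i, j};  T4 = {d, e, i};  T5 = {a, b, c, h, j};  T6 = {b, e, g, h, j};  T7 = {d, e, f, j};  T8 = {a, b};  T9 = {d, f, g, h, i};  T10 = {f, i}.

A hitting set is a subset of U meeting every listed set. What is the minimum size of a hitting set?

3

T = {a, e, f} meets every block (each contains at least one member of T), and |T| = 3.
No choice of 2 items meets every block, so 3 is the minimum.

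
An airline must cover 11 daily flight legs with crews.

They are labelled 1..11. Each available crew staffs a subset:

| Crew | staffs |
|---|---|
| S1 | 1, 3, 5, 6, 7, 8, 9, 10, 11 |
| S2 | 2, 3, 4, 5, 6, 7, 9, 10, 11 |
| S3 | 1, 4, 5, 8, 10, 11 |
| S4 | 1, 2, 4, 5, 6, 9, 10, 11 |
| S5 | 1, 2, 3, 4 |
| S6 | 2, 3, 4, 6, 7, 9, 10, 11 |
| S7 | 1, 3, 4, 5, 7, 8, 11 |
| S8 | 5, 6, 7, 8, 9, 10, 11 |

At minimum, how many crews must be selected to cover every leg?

2

Take {S2, S3}. Their union is {1, 2, 3, 4, 5, 6, 7, 8, 9, 10, 11}, which is all 11 legs.
No single crew has all 11 legs (the largest, S1, has 9), so 2 is optimal.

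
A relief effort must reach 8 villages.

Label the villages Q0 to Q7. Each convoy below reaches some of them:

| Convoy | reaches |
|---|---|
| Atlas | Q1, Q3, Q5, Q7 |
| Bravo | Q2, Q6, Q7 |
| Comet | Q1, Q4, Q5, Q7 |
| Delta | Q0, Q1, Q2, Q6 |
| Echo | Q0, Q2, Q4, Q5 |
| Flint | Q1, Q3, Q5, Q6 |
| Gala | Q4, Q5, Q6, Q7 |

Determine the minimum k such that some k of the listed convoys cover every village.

Take {Atlas, Delta, Echo}. Their union is {Q0, Q1, Q2, Q3, Q4, Q5, Q6, Q7}, which is all 8 villages.
No 2 of the 7 convoys cover everything (all 21 combinations miss at least one village), so 3 is optimal.

3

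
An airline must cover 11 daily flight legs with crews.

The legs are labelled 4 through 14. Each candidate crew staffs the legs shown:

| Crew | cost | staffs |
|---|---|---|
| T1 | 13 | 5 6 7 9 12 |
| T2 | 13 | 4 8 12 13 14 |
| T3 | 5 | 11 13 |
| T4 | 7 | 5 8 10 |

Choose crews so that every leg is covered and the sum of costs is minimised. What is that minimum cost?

38

T1, T2, T3, T4 together cover every leg (T1 ∪ T2 ∪ T3 ∪ T4 = {4, 5, 6, 7, 8, 9, 10, 11, 12, 13, 14}); total cost 13 + 13 + 5 + 7 = 38.
No covering selection has total cost below 38.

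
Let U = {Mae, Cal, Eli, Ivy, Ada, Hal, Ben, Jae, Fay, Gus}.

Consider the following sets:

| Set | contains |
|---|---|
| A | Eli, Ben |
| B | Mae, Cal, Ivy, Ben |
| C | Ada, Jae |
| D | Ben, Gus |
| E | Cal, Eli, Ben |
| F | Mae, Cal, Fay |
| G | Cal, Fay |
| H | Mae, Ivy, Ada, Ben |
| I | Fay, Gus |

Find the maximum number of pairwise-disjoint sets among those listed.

C, D, F are pairwise disjoint (C={Ada,Jae}; D={Ben,Gus}; F={Mae,Cal,Fay}).
Every remaining set overlaps one of these, and no 4 of the listed sets are pairwise disjoint, so 3 is the maximum.

3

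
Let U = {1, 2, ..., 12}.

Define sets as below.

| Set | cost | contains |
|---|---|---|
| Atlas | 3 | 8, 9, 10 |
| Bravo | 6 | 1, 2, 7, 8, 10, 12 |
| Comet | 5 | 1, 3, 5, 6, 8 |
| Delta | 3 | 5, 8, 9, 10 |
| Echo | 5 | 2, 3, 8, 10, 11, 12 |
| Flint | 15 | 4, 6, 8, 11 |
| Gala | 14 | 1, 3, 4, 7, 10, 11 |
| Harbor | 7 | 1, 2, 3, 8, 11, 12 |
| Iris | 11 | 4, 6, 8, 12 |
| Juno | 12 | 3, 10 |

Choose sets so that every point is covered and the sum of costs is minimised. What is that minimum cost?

25

Bravo, Delta, Echo, Iris together cover every point (Bravo ∪ Delta ∪ Echo ∪ Iris = {1, 2, 3, 4, 5, 6, 7, 8, 9, 10, 11, 12}); total cost 6 + 3 + 5 + 11 = 25.
The greedy pick Delta, Echo, Comet, Bravo, Iris costs 30; no covering selection beats 25.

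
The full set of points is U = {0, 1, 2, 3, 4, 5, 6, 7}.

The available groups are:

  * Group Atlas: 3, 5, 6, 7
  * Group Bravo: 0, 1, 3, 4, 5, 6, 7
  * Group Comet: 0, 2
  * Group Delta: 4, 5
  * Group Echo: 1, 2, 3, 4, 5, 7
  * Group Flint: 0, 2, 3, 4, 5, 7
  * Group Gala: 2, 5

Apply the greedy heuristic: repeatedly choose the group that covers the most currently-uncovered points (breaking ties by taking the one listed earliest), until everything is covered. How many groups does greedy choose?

2

Greedy: pick Bravo (covers 7 new) → pick Comet (covers 1 new). Total picks: 2.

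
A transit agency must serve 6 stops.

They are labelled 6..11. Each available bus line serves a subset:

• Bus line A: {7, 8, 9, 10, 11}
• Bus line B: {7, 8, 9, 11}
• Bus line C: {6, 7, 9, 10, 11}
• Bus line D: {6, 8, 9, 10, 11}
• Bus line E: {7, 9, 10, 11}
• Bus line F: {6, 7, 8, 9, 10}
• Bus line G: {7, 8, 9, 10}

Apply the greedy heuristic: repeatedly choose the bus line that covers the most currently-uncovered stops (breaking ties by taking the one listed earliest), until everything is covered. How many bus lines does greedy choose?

2

Greedy: pick A (covers 5 new) → pick C (covers 1 new). Total picks: 2.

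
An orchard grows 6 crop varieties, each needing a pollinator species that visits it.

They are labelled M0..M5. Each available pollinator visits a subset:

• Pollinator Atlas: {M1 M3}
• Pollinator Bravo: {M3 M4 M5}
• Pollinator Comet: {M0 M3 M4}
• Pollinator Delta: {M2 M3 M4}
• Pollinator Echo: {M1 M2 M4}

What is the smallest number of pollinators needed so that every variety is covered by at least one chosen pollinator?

Take {Bravo, Comet, Echo}. Their union is {M0, M1, M2, M3, M4, M5}, which is all 6 varieties.
Only Comet contains M0, so Comet is forced; the remaining 3 varieties need at least 2 more pollinators (each remaining pollinator adds at most 2) — so at least 3 pollinators are needed, and 3 is optimal.

3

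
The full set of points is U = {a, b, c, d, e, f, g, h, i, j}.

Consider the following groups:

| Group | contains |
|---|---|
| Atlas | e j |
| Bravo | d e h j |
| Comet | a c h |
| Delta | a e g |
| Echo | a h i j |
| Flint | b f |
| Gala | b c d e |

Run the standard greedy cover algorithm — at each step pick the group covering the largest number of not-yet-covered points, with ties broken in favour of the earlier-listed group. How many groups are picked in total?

5

Greedy: pick Bravo (covers 4 new) → pick Comet (covers 2 new) → pick Flint (covers 2 new) → pick Delta (covers 1 new) → pick Echo (covers 1 new). Total picks: 5.
(The true minimum cover uses only 4 groups, so greedy is not optimal here.)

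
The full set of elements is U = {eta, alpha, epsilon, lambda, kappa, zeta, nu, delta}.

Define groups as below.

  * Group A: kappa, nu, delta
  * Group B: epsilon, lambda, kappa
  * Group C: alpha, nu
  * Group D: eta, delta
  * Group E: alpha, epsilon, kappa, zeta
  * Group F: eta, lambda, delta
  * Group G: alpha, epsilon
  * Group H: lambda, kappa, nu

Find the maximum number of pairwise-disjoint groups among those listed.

B, C, D are pairwise disjoint (B={epsilon,lambda,kappa}; C={alpha,nu}; D={eta,delta}).
Every remaining group overlaps one of these, and no 4 of the listed groups are pairwise disjoint, so 3 is the maximum.

3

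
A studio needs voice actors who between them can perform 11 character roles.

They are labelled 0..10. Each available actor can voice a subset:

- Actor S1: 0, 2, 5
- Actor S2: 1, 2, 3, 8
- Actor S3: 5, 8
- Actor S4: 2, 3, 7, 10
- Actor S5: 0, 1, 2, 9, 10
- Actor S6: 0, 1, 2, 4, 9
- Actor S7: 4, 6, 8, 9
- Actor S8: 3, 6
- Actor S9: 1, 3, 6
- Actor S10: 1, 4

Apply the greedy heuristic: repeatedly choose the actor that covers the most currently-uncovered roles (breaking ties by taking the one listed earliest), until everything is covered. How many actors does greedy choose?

Greedy: pick S5 (covers 5 new) → pick S7 (covers 3 new) → pick S4 (covers 2 new) → pick S1 (covers 1 new). Total picks: 4.

4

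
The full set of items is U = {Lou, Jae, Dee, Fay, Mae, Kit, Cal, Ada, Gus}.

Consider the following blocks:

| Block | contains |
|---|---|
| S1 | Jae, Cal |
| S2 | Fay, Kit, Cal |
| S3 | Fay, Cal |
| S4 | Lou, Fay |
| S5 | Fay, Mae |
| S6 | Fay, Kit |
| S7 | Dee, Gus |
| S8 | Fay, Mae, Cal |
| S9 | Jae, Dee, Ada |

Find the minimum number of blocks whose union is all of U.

Take {S2, S4, S7, S8, S9}. Their union is {Lou, Jae, Dee, Fay, Mae, Kit, Cal, Ada, Gus}, which is all 9 items.
No 4 of the 9 blocks cover everything (all 126 combinations miss at least one item), so 5 is optimal.

5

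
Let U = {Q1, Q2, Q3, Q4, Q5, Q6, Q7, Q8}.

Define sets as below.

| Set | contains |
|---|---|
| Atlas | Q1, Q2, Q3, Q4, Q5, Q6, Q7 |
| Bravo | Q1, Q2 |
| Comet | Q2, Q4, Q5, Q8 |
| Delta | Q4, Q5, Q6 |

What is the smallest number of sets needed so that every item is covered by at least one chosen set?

Take {Atlas, Comet}. Their union is {Q1, Q2, Q3, Q4, Q5, Q6, Q7, Q8}, which is all 8 items.
No single set has all 8 items (the largest, Atlas, has 7), so 2 is optimal.

2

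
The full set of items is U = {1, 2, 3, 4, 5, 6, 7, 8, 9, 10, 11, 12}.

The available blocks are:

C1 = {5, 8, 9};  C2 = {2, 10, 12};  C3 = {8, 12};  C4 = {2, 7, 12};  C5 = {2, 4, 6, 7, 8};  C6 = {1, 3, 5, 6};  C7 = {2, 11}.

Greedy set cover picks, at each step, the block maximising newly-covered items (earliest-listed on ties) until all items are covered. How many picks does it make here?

5

Greedy: pick C5 (covers 5 new) → pick C6 (covers 3 new) → pick C2 (covers 2 new) → pick C1 (covers 1 new) → pick C7 (covers 1 new). Total picks: 5.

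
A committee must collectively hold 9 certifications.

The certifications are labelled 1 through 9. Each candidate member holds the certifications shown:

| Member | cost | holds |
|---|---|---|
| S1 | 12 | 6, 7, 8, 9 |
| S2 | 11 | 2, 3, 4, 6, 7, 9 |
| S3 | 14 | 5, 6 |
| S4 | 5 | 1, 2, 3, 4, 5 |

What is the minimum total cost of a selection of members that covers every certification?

S1, S4 together cover every certification (S1 ∪ S4 = {1, 2, 3, 4, 5, 6, 7, 8, 9}); total cost 12 + 5 = 17.
No covering selection has total cost below 17.

17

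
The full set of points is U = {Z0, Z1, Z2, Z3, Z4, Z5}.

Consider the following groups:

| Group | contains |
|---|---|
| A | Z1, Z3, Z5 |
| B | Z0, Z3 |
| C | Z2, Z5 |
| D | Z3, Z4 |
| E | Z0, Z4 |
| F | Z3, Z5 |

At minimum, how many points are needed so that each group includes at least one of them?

The 3 points {Z0, Z4, Z5} hit every group.
No choice of 2 points meets every group, so 3 is the minimum.

3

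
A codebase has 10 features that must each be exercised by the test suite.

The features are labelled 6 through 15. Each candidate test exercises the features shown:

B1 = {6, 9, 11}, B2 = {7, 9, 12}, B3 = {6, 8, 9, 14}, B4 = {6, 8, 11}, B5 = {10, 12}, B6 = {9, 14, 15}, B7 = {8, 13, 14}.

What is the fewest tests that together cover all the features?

B2 and B4 and B5 and B6 and B7 together: B2 ∪ B4 ∪ B5 ∪ B6 ∪ B7 = {6, 7, 8, 9, 10, 11, 12, 13, 14, 15} — every feature is covered.
No 4 of the 7 tests cover everything (all 35 combinations miss at least one feature), so 5 is optimal.

5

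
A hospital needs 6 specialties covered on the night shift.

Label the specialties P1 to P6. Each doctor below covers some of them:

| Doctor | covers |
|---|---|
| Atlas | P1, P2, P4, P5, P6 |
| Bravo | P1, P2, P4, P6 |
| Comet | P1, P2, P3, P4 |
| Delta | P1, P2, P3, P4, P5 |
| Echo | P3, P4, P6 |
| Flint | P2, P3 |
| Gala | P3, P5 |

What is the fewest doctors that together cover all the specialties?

2

Atlas and Delta together: Atlas ∪ Delta = {P1, P2, P3, P4, P5, P6} — every specialty is covered.
No single doctor has all 6 specialties (the largest, Atlas, has 5), so 2 is optimal.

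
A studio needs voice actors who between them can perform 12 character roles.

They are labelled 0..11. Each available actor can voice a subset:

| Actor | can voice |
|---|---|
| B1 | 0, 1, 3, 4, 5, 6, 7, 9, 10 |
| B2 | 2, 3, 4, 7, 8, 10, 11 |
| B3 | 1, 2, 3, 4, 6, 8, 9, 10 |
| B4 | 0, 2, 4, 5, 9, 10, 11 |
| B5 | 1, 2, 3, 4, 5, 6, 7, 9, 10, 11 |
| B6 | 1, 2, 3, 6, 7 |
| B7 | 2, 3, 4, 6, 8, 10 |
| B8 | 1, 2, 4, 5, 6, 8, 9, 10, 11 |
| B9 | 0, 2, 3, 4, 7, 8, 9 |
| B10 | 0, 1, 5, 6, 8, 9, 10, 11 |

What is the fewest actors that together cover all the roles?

2

Take {B8, B9}. Their union is {0, 1, 2, 3, 4, 5, 6, 7, 8, 9, 10, 11}, which is all 12 roles.
No single actor has all 12 roles (the largest, B5, has 10), so 2 is optimal.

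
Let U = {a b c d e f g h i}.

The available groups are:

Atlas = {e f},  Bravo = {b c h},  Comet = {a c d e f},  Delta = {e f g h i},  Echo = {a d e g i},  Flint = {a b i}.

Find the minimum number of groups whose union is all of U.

3

Take {Atlas, Bravo, Echo}. Their union is {a, b, c, d, e, f, g, h, i}, which is all 9 points.
No 2 of the 6 groups cover everything (all 15 combinations miss at least one point), so 3 is optimal.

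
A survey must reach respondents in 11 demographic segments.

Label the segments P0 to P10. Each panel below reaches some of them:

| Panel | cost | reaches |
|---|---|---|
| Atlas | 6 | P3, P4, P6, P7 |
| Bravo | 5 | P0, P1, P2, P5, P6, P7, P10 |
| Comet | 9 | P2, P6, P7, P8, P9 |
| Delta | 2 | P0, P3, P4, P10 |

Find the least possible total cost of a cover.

16

Bravo, Comet, Delta together cover every segment (Bravo ∪ Comet ∪ Delta = {P0, P1, P2, P3, P4, P5, P6, P7, P8, P9, P10}); total cost 5 + 9 + 2 = 16.
No covering selection has total cost below 16.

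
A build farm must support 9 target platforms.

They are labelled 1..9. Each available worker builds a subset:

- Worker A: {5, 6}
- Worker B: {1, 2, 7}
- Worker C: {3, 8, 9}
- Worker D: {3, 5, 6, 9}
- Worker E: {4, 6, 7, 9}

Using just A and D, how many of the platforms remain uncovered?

5

Union of A, D = {3, 5, 6, 9}.
Not covered: 1, 2, 4, 7, 8 — 5 platforms.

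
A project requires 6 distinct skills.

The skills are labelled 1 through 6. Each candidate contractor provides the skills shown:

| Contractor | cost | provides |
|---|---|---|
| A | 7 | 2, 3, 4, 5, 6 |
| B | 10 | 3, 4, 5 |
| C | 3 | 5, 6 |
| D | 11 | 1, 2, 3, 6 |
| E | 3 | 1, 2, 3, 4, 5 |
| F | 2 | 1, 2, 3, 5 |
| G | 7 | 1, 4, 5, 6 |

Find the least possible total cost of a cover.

6

C, E together cover every skill (C ∪ E = {1, 2, 3, 4, 5, 6}); total cost 3 + 3 = 6.
The greedy pick F, C, E costs 8; no covering selection beats 6.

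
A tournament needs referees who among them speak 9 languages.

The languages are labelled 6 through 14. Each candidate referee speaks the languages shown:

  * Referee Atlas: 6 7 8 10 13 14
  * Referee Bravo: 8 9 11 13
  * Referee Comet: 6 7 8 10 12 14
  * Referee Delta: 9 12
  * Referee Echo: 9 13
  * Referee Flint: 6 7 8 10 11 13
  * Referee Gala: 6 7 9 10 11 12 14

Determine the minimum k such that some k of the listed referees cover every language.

2

Bravo and Gala together: Bravo ∪ Gala = {6, 7, 8, 9, 10, 11, 12, 13, 14} — every language is covered.
No single referee has all 9 languages (the largest, Gala, has 7), so 2 is optimal.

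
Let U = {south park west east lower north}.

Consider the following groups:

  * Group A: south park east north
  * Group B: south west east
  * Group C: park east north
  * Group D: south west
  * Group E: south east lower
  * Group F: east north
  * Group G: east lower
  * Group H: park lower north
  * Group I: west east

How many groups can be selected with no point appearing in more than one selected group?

D, F are pairwise disjoint (D={south,west}; F={east,north}).
Every remaining group overlaps one of these, and no 3 of the listed groups are pairwise disjoint, so 2 is the maximum.

2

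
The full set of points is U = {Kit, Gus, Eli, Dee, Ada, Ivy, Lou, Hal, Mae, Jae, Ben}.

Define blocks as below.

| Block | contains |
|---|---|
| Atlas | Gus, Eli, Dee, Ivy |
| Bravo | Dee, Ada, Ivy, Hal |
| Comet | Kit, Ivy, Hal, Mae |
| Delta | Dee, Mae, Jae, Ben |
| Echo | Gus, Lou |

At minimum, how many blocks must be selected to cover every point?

5

Atlas, Bravo, Comet, Delta, and Echo cover everything between them: the union {Kit, Gus, Eli, Dee, Ada, Ivy, Lou, Hal, Mae, Jae, Ben} is all of U.
No 4 of the 5 blocks cover everything (all 5 combinations miss at least one point), so 5 is optimal.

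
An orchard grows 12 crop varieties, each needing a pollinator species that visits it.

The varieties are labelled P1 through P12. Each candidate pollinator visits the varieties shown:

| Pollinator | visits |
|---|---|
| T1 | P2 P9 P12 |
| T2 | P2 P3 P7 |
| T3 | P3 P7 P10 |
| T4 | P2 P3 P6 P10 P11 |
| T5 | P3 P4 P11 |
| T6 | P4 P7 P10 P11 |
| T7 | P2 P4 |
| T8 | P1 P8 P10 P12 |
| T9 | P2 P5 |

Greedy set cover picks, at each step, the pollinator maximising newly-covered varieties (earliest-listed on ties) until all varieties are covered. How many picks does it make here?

5

Greedy: pick T4 (covers 5 new) → pick T8 (covers 3 new) → pick T6 (covers 2 new) → pick T1 (covers 1 new) → pick T9 (covers 1 new). Total picks: 5.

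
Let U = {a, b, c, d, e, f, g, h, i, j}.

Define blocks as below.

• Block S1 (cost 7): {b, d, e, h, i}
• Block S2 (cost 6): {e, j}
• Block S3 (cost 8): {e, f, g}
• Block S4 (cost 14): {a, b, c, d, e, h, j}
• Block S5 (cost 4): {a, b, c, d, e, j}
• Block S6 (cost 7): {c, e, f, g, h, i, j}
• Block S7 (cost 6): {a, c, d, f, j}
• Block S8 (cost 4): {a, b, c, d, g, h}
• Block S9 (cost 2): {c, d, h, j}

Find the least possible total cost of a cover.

11

S6, S8 together cover every element (S6 ∪ S8 = {a, b, c, d, e, f, g, h, i, j}); total cost 7 + 4 = 11.
The greedy pick S9, S5, S6 costs 13; no covering selection beats 11.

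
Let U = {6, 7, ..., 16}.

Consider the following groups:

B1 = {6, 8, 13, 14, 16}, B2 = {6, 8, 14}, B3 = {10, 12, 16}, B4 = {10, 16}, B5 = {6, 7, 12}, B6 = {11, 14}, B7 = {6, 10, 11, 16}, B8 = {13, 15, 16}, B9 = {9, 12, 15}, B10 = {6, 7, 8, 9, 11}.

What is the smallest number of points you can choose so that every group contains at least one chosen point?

4

The 4 points {8, 12, 14, 16} hit every group.
No choice of 3 points meets every group, so 4 is the minimum.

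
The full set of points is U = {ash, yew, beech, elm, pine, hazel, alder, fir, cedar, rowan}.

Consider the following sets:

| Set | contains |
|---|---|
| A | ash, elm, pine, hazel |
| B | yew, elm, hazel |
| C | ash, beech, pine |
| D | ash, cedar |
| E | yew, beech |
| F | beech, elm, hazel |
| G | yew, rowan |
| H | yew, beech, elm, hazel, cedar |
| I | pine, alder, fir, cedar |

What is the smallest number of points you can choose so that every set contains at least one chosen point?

4

The 4 points {yew, elm, pine, cedar} hit every set.
No choice of 3 points meets every set, so 4 is the minimum.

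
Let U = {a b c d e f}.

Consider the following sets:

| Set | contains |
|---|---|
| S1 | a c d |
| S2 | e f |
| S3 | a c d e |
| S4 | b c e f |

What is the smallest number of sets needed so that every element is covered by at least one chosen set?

S1 and S4 together: S1 ∪ S4 = {a, b, c, d, e, f} — every element is covered.
No single set has all 6 elements (the largest, S3, has 4), so 2 is optimal.

2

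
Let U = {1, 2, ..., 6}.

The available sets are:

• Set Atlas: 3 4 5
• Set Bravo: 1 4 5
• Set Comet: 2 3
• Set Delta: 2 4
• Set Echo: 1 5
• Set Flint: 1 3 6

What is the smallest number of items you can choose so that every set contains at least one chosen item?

3

The 3 items {2, 3, 5} hit every set.
No choice of 2 items meets every set, so 3 is the minimum.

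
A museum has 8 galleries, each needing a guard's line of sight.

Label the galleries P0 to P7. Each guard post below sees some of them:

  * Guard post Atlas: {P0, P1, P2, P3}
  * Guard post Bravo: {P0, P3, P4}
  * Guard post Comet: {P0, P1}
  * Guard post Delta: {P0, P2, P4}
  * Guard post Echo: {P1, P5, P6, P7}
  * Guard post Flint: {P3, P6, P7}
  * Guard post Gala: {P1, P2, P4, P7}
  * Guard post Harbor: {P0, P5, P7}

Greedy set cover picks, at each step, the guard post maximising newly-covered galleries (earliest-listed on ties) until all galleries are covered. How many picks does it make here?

Greedy: pick Atlas (covers 4 new) → pick Echo (covers 3 new) → pick Bravo (covers 1 new). Total picks: 3.

3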